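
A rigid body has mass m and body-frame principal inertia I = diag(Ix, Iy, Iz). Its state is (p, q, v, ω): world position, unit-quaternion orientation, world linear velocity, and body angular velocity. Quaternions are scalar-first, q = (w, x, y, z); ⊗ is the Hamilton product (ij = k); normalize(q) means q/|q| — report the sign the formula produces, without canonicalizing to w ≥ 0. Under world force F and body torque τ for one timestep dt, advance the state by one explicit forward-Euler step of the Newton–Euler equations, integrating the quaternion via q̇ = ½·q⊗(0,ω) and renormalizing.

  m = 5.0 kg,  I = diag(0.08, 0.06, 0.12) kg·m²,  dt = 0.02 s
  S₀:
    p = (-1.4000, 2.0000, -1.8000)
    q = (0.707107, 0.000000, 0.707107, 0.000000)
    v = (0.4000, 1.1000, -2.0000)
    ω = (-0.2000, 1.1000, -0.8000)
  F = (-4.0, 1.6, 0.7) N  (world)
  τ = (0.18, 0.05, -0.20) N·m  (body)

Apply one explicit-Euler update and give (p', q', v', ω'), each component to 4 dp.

p' = (-1.3920, 2.0220, -1.8400)
q' = (0.6993, -0.0071, 0.7148, -0.0042)
v' = (0.3840, 1.1064, -1.9972)
ω' = (-0.1418, 1.1188, -0.8341)

p' = p + v·dt = (-1.3920, 2.0220, -1.8400)
new velocity v' = (0.3840, 1.1064, -1.9972)
precession coupling ω×(Iω) = (-0.0528, -0.0064, 0.0044)
angular accel α = (2.9100, 0.9400, -1.7033)
ω + α·dt = (-0.1418, 1.1188, -0.8341)
2q̇ = q⊗(0,ω) = (-0.7778177, -0.7071070, 0.7778177, -0.4242642)
updated quaternion q' = (0.6993, -0.0071, 0.7148, -0.0042)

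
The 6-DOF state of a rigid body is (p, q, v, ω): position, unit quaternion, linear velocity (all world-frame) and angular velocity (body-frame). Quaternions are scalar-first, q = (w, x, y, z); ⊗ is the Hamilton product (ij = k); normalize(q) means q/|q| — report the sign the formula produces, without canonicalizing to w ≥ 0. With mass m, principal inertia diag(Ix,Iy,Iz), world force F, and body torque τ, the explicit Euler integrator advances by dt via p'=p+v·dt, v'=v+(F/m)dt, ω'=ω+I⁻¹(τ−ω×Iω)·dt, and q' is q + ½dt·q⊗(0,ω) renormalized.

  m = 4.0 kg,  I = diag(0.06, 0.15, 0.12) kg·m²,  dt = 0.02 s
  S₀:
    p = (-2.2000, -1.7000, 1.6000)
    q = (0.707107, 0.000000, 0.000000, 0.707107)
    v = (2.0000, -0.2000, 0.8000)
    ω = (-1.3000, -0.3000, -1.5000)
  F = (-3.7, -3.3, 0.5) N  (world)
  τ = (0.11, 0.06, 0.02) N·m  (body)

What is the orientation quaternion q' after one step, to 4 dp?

q⊗(0,ω) = (1.0606605, -0.7071070, -1.1313712, -1.0606605)
q' = normalize(q + ½dt·q⊗(0,ω)) = (0.7176, -0.0071, -0.0113, 0.6964)

q' = (0.7176, -0.0071, -0.0113, 0.6964)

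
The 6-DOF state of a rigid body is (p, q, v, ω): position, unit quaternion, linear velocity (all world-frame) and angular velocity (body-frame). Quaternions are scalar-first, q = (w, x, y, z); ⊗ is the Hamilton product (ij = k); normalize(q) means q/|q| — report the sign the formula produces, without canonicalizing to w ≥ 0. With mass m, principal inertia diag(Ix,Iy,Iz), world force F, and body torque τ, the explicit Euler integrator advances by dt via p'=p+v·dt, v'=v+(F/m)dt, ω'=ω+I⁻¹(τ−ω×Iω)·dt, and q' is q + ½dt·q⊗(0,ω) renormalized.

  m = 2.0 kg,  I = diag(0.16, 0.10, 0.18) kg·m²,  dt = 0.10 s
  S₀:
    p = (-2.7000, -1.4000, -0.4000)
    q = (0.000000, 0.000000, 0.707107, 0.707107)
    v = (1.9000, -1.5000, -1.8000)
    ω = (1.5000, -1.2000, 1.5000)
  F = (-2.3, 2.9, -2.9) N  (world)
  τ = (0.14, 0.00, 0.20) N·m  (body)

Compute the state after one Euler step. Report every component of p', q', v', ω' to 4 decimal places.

a = F/m = (-1.1500, 1.4500, -1.4500)
new position p' = (-2.5100, -1.5500, -0.5800)
v' = v + a·dt = (1.7850, -1.3550, -1.9450)
precession coupling ω×(Iω) = (-0.1440, -0.0450, 0.1080)
(τ − ω×Iω)/I = (1.7750, 0.4500, 0.5111)
ω' = ω + α·dt = (1.6775, -1.1550, 1.5511)
q⊗(0,ω) = (-0.2121321, 1.9091889, 1.0606605, -1.0606605)
q + ½dt·q⊗(0,ω), renormalized = (-0.0105, 0.0948, 0.7546, 0.6493)

p' = (-2.5100, -1.5500, -0.5800)
q' = (-0.0105, 0.0948, 0.7546, 0.6493)
v' = (1.7850, -1.3550, -1.9450)
ω' = (1.6775, -1.1550, 1.5511)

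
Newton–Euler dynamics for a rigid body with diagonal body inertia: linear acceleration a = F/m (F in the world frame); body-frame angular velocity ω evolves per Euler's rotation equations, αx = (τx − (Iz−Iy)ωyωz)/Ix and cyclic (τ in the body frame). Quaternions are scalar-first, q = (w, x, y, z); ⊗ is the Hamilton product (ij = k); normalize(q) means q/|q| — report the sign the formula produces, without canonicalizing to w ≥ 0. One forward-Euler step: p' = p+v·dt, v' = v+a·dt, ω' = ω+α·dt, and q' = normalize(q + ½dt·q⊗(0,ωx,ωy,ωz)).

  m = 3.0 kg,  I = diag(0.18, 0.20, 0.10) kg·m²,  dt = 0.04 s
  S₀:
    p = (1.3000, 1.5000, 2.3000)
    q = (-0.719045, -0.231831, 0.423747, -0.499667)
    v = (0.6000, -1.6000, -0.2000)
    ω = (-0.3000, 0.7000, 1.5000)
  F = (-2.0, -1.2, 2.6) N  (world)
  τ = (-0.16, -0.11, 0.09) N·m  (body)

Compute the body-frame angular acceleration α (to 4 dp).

α = (-0.3056, -0.3700, 0.9420)

gyro term ω×Iω = (-0.1050, -0.0360, -0.0042)
angular accel α = (-0.3056, -0.3700, 0.9420)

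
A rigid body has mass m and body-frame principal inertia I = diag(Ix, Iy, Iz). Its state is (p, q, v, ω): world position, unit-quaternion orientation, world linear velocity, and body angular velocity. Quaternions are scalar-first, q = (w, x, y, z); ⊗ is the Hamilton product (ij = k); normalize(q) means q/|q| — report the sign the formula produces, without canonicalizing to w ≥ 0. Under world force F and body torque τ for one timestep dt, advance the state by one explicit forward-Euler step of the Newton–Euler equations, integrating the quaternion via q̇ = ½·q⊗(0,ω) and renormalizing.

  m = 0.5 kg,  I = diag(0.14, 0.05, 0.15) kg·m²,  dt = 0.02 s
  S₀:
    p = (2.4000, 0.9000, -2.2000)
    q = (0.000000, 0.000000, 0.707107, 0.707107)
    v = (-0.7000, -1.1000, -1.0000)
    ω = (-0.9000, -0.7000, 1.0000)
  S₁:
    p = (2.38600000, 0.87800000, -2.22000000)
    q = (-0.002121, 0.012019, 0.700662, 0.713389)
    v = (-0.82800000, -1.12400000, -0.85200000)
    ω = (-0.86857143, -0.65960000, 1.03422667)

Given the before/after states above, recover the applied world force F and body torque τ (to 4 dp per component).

Δv = v₁−v₀ = (-0.12800000, -0.02400000, 0.14800000)
applied force F = (-3.2000, -0.6000, 3.7000)
Δω = ω₁−ω₀ = (0.03142857, 0.04040000, 0.03422667)
τ = I·(Δω/dt) + ω₀×(Iω₀) = (0.1500, 0.1100, 0.2000)

F = (-3.2000, -0.6000, 3.7000)
τ = (0.1500, 0.1100, 0.2000)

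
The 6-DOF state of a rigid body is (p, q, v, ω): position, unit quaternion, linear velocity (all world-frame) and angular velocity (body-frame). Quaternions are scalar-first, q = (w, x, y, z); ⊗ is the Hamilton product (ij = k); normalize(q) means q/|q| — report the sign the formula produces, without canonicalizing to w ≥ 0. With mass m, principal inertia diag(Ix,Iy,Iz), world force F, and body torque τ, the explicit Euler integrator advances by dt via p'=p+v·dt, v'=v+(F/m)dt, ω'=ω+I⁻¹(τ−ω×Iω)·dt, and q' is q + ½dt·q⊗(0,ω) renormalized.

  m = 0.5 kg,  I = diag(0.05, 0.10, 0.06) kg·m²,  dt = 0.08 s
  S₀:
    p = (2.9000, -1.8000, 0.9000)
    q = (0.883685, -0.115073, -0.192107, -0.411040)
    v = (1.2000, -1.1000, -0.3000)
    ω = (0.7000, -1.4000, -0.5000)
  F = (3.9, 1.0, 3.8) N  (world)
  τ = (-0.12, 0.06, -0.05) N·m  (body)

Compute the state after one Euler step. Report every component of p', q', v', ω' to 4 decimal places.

a = F/m = (7.8000, 2.0000, 7.6000)
new position p' = (2.9960, -1.8880, 0.8760)
v' = v + a·dt = (1.8240, -0.9400, 0.3080)
ω×(Iω) gyroscopic = (-0.0280, 0.0035, -0.0490)
angular accel α = (-1.8400, 0.5650, -0.0167)
ω + α·dt = (0.5528, -1.3548, -0.5013)
q⊗(0,ω) = (-0.3939187, 0.1391770, -1.5824235, -0.1462654)
q + ½dt·q⊗(0,ω), renormalized = (0.8661, -0.1093, -0.2549, -0.4160)

p' = (2.9960, -1.8880, 0.8760)
q' = (0.8661, -0.1093, -0.2549, -0.4160)
v' = (1.8240, -0.9400, 0.3080)
ω' = (0.5528, -1.3548, -0.5013)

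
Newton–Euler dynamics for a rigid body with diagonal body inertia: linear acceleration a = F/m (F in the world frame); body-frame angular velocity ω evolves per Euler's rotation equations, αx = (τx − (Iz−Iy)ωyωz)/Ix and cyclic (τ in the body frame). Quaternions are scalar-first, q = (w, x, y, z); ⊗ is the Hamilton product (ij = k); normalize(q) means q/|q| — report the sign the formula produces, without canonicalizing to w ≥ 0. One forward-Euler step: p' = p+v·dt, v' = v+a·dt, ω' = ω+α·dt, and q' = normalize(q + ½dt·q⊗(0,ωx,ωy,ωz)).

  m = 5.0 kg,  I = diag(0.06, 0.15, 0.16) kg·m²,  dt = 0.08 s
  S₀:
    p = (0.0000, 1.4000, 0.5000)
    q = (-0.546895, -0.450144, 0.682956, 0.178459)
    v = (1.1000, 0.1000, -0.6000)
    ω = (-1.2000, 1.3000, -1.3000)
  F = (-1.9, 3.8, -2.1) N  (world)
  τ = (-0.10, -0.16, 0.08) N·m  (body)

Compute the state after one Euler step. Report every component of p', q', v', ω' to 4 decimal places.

p' = (0.0880, 1.4080, 0.4520)
q' = (-0.5925, -0.4669, 0.6202, 0.2154)
v' = (1.0696, 0.1608, -0.6336)
ω' = (-1.3108, 1.2979, -1.1898)

ω×(Iω) gyroscopic = (-0.0169, -0.1560, -0.1404)
angular accel α = (-1.3850, -0.0267, 1.3775)
new body rate ω' = (-1.3108, 1.2979, -1.1898)
Hamilton product q⊗(0,ω) = (-1.1960189, -0.4635655, -1.5103015, 0.9453235)
updated quaternion q' = (-0.5925, -0.4669, 0.6202, 0.2154)
p' = p + v·dt = (0.0880, 1.4080, 0.4520)
v + (F/m)dt = (1.0696, 0.1608, -0.6336)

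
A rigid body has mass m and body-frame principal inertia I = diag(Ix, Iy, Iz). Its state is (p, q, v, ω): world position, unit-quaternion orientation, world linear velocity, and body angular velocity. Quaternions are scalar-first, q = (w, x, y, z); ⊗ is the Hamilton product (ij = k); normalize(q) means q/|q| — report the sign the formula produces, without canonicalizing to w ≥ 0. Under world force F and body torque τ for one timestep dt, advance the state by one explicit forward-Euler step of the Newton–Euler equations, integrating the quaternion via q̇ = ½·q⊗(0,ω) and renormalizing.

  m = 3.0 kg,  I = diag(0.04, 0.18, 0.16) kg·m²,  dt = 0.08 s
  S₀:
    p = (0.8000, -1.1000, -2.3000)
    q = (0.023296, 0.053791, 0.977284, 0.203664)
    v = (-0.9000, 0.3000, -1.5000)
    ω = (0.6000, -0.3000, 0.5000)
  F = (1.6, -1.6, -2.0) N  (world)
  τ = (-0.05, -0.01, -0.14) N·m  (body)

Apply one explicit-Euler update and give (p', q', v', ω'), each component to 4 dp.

p' = (0.7280, -1.0760, -2.4200)
q' = (0.0296, 0.0763, 0.9803, 0.1799)
v' = (-0.8573, 0.2573, -1.5533)
ω' = (0.4940, -0.2884, 0.4426)

a = (0.5333, -0.5333, -0.6667)
p' = p + v·dt = (0.7280, -1.0760, -2.4200)
v' = v + a·dt = (-0.8573, 0.2573, -1.5533)
precession coupling ω×(Iω) = (0.0030, -0.0360, -0.0252)
angular accel α = (-1.3250, 0.1444, -0.7175)
ω' = ω + α·dt = (0.4940, -0.2884, 0.4426)
2q̇ = q⊗(0,ω) = (0.1590786, 0.5637188, 0.0883141, -0.5908597)
q' = normalize(q + ½dt·q⊗(0,ω)) = (0.0296, 0.0763, 0.9803, 0.1799)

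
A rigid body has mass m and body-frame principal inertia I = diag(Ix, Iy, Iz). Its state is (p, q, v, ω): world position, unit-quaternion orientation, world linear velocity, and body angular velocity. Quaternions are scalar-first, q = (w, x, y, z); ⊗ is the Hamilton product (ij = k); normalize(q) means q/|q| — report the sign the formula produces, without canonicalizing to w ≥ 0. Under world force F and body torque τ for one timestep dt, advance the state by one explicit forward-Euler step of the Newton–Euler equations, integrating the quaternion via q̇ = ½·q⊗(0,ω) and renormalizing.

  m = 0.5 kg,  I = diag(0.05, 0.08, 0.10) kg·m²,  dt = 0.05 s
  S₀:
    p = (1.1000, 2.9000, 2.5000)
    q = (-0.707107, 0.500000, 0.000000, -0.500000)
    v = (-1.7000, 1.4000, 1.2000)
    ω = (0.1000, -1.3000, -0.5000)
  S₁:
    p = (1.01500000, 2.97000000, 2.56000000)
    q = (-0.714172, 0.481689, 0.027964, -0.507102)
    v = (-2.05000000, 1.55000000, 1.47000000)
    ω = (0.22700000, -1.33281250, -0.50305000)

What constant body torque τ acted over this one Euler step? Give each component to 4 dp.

τ = (0.1400, -0.0500, -0.0100)

Δω = ω₁−ω₀ = (0.12700000, -0.03281250, -0.00305000)
I·α + gyro = (0.1400, -0.0500, -0.0100)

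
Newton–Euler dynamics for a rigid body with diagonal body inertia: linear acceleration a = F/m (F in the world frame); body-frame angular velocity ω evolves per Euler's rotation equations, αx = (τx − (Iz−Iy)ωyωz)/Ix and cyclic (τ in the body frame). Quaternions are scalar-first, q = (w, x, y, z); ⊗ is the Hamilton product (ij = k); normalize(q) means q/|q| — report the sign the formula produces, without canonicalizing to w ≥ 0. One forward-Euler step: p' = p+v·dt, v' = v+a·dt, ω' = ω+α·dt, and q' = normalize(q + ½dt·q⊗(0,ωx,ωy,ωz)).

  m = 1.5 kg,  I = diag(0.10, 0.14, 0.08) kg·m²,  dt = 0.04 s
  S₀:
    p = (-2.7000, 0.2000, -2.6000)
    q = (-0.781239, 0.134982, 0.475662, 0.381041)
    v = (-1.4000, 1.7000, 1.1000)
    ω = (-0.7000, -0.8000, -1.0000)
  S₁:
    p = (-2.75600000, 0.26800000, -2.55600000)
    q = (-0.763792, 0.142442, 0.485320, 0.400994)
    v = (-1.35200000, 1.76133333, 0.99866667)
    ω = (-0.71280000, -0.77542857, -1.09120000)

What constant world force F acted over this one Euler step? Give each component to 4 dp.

v₁ − v₀ = (0.04800000, 0.06133333, -0.10133333)
m·(v₁−v₀)/dt = (1.8000, 2.3000, -3.8000)

F = (1.8000, 2.3000, -3.8000)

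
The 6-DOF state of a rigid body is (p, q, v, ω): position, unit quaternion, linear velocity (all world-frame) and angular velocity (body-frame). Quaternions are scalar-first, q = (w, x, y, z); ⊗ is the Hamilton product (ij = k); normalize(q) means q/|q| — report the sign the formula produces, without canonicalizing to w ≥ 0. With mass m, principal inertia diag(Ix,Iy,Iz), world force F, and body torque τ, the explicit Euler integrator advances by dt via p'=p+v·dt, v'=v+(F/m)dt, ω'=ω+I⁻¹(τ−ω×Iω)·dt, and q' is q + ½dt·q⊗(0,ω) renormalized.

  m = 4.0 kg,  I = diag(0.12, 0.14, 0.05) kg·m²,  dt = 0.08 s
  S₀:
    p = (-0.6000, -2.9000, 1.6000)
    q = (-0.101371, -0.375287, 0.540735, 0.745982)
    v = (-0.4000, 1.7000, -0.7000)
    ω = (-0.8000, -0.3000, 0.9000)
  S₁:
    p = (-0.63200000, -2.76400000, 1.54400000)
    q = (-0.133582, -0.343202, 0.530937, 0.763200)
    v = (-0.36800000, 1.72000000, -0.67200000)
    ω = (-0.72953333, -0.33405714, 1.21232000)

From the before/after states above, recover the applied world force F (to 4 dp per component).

velocity change Δv = (0.03200000, 0.02000000, 0.02800000)
applied force F = (1.6000, 1.0000, 1.4000)

F = (1.6000, 1.0000, 1.4000)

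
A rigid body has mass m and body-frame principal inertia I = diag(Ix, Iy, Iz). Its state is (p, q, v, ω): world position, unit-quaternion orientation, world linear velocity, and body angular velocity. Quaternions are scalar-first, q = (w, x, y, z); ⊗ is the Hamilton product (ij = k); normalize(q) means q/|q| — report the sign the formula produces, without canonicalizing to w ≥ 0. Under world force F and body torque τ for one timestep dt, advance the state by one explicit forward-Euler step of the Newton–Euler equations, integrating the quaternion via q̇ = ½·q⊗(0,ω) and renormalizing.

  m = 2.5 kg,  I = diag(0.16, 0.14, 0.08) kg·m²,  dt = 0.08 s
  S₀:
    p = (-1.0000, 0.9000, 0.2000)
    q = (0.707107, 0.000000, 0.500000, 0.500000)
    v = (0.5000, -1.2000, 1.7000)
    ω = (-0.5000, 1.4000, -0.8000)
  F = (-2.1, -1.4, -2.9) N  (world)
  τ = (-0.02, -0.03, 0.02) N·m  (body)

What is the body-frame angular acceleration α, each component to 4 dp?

gyro term ω×Iω = (0.0672, 0.0320, 0.0140)
(τ − ω×Iω)/I = (-0.5450, -0.4429, 0.0750)

α = (-0.5450, -0.4429, 0.0750)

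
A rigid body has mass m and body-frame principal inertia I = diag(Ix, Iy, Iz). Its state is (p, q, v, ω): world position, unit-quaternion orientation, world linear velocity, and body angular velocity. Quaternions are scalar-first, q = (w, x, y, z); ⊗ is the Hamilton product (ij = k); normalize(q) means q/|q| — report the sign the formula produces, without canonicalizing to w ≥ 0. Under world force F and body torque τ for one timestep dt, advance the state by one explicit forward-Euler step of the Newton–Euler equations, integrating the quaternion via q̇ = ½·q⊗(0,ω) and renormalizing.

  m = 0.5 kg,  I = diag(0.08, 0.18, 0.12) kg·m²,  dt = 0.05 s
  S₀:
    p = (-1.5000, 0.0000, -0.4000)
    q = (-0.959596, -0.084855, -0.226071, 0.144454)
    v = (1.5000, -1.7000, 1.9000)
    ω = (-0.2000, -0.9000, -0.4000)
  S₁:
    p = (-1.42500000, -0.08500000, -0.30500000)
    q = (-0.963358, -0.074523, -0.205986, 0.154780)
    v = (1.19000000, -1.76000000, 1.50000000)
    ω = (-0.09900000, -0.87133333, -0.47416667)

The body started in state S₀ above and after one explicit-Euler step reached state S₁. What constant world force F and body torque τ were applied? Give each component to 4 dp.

rate change Δω = (0.10100000, 0.02866667, -0.07416667)
ω₀×(Iω₀) = (-0.0216, -0.0032, 0.0180)
τ = I·(Δω/dt) + ω₀×(Iω₀) = (0.1400, 0.1000, -0.1600)
v₁ − v₀ = (-0.31000000, -0.06000000, -0.40000000)
applied force F = (-3.1000, -0.6000, -4.0000)

F = (-3.1000, -0.6000, -4.0000)
τ = (0.1400, 0.1000, -0.1600)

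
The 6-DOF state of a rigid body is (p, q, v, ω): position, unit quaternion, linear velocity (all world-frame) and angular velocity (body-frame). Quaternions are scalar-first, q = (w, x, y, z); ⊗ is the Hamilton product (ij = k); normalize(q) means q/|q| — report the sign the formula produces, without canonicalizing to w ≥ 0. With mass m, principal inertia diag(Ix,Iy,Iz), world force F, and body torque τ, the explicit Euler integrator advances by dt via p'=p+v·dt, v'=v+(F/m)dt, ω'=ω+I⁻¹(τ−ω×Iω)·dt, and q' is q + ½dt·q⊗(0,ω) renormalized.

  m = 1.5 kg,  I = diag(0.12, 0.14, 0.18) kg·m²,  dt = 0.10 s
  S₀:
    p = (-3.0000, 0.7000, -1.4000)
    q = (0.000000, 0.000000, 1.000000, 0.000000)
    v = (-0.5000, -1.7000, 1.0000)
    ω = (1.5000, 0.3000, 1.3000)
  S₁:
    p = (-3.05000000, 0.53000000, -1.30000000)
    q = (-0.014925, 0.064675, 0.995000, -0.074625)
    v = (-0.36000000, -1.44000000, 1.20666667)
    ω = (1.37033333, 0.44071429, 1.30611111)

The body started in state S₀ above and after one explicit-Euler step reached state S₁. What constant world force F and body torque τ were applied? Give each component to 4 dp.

F = (2.1000, 3.9000, 3.1000)
τ = (-0.1400, 0.0800, 0.0200)

Δω = ω₁−ω₀ = (-0.12966667, 0.14071429, 0.00611111)
precession coupling = (0.0156, -0.1170, 0.0090)
applied torque τ = (-0.1400, 0.0800, 0.0200)
v₁ − v₀ = (0.14000000, 0.26000000, 0.20666667)
m·(v₁−v₀)/dt = (2.1000, 3.9000, 3.1000)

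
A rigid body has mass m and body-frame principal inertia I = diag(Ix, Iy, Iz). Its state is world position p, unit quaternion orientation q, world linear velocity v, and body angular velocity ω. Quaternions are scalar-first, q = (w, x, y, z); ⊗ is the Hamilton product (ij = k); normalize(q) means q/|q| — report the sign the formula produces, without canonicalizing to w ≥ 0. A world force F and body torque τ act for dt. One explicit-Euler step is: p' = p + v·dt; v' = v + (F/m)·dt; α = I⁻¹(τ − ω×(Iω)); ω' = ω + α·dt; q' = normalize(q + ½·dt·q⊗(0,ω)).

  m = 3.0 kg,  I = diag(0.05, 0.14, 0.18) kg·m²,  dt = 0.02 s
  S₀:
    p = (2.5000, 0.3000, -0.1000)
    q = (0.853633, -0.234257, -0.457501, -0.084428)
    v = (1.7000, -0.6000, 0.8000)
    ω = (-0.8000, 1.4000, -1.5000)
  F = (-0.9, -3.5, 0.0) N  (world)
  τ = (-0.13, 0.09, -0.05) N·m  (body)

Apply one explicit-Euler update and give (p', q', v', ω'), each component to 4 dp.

a = F/m = (-0.3000, -1.1667, 0.0000)
new position p' = (2.5340, 0.2880, -0.0840)
new velocity v' = (1.6940, -0.6233, 0.8000)
gyro term ω×Iω = (-0.0840, -0.1560, -0.1008)
(τ − ω×Iω)/I = (-0.9200, 1.7571, 0.2822)
new body rate ω' = (-0.8184, 1.4351, -1.4944)
Hamilton product q⊗(0,ω) = (0.3264538, 0.1215443, 0.9112431, -1.9744101)
q' = normalize(q + ½dt·q⊗(0,ω)) = (0.8567, -0.2330, -0.4483, -0.1041)

p' = (2.5340, 0.2880, -0.0840)
q' = (0.8567, -0.2330, -0.4483, -0.1041)
v' = (1.6940, -0.6233, 0.8000)
ω' = (-0.8184, 1.4351, -1.4944)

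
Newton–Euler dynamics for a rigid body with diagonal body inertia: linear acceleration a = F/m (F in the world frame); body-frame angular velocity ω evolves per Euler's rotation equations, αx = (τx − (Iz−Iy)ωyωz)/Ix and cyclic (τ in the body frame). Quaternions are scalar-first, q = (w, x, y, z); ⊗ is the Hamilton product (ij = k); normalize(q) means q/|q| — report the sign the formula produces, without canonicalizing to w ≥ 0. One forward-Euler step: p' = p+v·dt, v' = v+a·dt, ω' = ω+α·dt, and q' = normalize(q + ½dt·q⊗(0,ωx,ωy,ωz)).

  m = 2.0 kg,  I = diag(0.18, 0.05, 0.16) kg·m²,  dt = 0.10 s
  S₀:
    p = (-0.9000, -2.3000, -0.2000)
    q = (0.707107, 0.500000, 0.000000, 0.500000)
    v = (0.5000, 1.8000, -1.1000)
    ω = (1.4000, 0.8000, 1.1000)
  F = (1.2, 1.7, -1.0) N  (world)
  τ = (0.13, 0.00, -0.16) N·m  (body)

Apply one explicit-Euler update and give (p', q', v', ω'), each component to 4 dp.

p' = (-0.8500, -2.1200, -0.3100)
q' = (0.6416, 0.5270, 0.0356, 0.5562)
v' = (0.5600, 1.8850, -1.1500)
ω' = (1.4184, 0.7384, 1.0910)

a = F/m = (0.6000, 0.8500, -0.5000)
p' = p + v·dt = (-0.8500, -2.1200, -0.3100)
v' = v + a·dt = (0.5600, 1.8850, -1.1500)
ω×(Iω) gyroscopic = (0.0968, 0.0308, -0.1456)
α = I⁻¹(τ − ω×Iω) = (0.1844, -0.6160, -0.0900)
ω' = ω + α·dt = (1.4184, 0.7384, 1.0910)
q⊗(0,ω) = (-1.2500000, 0.5899498, 0.7156856, 1.1778177)
q + ½dt·q⊗(0,ω), renormalized = (0.6416, 0.5270, 0.0356, 0.5562)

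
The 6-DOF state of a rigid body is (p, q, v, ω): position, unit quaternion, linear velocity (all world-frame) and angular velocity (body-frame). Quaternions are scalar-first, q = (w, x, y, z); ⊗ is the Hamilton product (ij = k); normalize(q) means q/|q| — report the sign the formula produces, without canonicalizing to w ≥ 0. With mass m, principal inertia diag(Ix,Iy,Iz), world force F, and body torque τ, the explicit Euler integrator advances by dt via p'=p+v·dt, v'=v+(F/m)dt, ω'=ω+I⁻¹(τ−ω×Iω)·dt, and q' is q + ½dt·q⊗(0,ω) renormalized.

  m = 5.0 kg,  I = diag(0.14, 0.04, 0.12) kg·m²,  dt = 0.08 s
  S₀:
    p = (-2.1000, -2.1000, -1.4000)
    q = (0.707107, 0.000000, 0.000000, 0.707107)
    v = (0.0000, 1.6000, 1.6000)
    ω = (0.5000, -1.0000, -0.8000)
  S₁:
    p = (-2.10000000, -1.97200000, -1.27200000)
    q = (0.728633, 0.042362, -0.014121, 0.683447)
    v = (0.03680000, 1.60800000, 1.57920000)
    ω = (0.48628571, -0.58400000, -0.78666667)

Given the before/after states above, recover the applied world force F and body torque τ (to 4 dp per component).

F = (2.3000, 0.5000, -1.3000)
τ = (0.0400, 0.2000, 0.0700)

rate change Δω = (-0.01371429, 0.41600000, 0.01333333)
τ = I·(Δω/dt) + ω₀×(Iω₀) = (0.0400, 0.2000, 0.0700)
Δv = v₁−v₀ = (0.03680000, 0.00800000, -0.02080000)
F = m·Δv/dt = (2.3000, 0.5000, -1.3000)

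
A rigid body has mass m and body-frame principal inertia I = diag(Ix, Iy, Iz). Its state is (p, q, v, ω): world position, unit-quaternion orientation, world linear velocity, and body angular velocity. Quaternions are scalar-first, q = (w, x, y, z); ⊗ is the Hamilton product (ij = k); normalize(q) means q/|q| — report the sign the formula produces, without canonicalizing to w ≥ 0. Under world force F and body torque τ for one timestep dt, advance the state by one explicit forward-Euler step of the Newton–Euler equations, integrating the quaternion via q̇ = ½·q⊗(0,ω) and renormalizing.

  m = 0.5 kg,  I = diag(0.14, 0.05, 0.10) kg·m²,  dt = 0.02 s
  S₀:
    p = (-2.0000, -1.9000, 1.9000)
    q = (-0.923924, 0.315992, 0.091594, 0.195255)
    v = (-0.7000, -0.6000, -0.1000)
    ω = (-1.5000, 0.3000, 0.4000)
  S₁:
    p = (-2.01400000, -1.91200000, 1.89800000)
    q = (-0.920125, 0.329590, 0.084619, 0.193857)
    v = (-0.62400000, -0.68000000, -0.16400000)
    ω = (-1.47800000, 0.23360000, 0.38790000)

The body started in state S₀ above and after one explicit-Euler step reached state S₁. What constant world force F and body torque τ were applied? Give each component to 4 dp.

ω₁ − ω₀ = (0.02200000, -0.06640000, -0.01210000)
τ = I·(Δω/dt) + ω₀×(Iω₀) = (0.1600, -0.1900, -0.0200)
v₁ − v₀ = (0.07600000, -0.08000000, -0.06400000)
F = m·Δv/dt = (1.9000, -2.0000, -1.6000)

F = (1.9000, -2.0000, -1.6000)
τ = (0.1600, -0.1900, -0.0200)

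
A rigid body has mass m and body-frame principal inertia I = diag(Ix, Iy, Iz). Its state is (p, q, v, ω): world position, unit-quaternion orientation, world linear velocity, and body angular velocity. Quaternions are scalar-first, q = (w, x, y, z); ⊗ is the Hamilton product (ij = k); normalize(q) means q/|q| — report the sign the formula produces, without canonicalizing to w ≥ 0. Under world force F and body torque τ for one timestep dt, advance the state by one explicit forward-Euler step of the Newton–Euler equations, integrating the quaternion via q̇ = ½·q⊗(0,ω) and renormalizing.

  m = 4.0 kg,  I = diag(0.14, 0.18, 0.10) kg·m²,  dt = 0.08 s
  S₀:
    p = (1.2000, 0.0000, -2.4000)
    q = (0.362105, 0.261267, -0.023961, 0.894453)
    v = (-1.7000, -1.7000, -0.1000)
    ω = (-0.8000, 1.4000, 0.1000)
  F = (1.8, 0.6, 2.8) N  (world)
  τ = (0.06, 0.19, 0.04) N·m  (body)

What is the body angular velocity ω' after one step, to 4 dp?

gyro term ω×Iω = (-0.0112, -0.0032, -0.0448)
angular accel α = (0.5086, 1.0733, 0.8480)
new body rate ω' = (-0.7593, 1.4859, 0.1678)

ω' = (-0.7593, 1.4859, 0.1678)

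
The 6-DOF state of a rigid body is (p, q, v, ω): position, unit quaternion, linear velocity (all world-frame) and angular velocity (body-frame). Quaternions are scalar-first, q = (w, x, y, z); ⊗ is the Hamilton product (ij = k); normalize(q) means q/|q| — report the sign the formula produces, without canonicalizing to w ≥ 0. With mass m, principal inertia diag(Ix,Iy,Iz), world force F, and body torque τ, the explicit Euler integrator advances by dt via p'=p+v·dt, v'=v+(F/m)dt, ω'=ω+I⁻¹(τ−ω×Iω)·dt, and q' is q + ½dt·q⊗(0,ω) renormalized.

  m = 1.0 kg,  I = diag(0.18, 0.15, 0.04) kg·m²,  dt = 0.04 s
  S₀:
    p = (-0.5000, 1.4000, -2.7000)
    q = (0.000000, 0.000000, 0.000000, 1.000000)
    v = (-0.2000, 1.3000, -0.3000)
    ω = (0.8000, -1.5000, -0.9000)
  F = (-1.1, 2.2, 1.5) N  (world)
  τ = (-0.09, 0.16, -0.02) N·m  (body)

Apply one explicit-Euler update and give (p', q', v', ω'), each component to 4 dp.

p' = (-0.5080, 1.4520, -2.7120)
q' = (0.0180, 0.0300, 0.0160, 0.9993)
v' = (-0.2440, 1.3880, -0.2400)
ω' = (0.8130, -1.4305, -0.9560)

a = F/m = (-1.1000, 2.2000, 1.5000)
p + v·dt = (-0.5080, 1.4520, -2.7120)
new velocity v' = (-0.2440, 1.3880, -0.2400)
precession coupling ω×(Iω) = (-0.1485, -0.1008, 0.0360)
α = I⁻¹(τ − ω×Iω) = (0.3250, 1.7387, -1.4000)
new body rate ω' = (0.8130, -1.4305, -0.9560)
q⊗(0,ω) = (0.9000000, 1.5000000, 0.8000000, 0.0000000)
q + ½dt·q⊗(0,ω), renormalized = (0.0180, 0.0300, 0.0160, 0.9993)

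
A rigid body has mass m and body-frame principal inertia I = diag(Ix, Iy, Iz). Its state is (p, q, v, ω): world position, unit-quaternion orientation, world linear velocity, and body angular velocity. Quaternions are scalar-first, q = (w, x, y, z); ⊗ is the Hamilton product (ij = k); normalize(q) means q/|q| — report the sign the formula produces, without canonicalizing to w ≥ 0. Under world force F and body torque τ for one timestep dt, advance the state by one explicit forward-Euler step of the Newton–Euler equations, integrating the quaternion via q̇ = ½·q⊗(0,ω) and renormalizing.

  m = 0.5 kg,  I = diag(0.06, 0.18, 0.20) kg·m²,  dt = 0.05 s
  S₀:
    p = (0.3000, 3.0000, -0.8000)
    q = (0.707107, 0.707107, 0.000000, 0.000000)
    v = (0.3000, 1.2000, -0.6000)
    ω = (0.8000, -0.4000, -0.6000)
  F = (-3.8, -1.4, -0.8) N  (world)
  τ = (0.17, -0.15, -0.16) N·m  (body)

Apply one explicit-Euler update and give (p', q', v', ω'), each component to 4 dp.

p' = (0.3150, 3.0600, -0.8300)
q' = (0.6927, 0.7210, 0.0035, -0.0177)
v' = (-0.0800, 1.0600, -0.6800)
ω' = (0.9377, -0.4603, -0.6304)

ω×(Iω) gyroscopic = (0.0048, 0.0672, -0.0384)
α = I⁻¹(τ − ω×Iω) = (2.7533, -1.2067, -0.6080)
new body rate ω' = (0.9377, -0.4603, -0.6304)
2q̇ = q⊗(0,ω) = (-0.5656856, 0.5656856, 0.1414214, -0.7071070)
updated quaternion q' = (0.6927, 0.7210, 0.0035, -0.0177)
a = (-7.6000, -2.8000, -1.6000)
p + v·dt = (0.3150, 3.0600, -0.8300)
new velocity v' = (-0.0800, 1.0600, -0.6800)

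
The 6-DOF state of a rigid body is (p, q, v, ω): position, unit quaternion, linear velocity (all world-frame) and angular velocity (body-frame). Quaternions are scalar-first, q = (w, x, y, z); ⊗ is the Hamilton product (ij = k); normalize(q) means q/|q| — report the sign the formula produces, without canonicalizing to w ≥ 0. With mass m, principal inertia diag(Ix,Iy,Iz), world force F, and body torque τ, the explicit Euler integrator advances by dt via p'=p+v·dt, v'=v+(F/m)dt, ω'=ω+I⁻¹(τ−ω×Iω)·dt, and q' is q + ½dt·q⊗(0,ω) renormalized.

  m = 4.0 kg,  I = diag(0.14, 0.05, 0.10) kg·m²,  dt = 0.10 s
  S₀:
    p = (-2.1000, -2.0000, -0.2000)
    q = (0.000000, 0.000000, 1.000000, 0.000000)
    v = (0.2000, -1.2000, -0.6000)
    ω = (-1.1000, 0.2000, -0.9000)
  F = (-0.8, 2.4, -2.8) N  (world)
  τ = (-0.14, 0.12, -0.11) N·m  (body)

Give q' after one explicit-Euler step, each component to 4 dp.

2q̇ = q⊗(0,ω) = (-0.2000000, -0.9000000, 0.0000000, 1.1000000)
updated quaternion q' = (-0.0100, -0.0449, 0.9974, 0.0549)

q' = (-0.0100, -0.0449, 0.9974, 0.0549)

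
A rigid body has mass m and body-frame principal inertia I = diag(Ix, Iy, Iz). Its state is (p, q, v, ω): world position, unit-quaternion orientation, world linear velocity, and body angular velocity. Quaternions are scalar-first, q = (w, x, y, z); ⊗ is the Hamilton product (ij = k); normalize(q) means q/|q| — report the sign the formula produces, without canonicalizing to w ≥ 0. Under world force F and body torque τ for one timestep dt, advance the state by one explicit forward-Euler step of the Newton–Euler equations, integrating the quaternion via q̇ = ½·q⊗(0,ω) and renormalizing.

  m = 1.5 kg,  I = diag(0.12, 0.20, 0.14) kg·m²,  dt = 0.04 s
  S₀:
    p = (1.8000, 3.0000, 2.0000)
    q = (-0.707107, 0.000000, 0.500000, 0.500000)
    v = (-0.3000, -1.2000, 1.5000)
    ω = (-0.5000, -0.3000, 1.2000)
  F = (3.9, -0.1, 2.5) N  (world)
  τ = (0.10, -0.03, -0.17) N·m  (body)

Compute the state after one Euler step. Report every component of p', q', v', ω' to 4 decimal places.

α = I⁻¹(τ − ω×Iω) = (0.6533, -0.2100, -1.3000)
new body rate ω' = (-0.4739, -0.3084, 1.1480)
2q̇ = q⊗(0,ω) = (-0.4500000, 1.1035535, -0.0378679, -0.5985284)
updated quaternion q' = (-0.7159, 0.0221, 0.4991, 0.4879)
new position p' = (1.7880, 2.9520, 2.0600)
v + (F/m)dt = (-0.1960, -1.2027, 1.5667)

p' = (1.7880, 2.9520, 2.0600)
q' = (-0.7159, 0.0221, 0.4991, 0.4879)
v' = (-0.1960, -1.2027, 1.5667)
ω' = (-0.4739, -0.3084, 1.1480)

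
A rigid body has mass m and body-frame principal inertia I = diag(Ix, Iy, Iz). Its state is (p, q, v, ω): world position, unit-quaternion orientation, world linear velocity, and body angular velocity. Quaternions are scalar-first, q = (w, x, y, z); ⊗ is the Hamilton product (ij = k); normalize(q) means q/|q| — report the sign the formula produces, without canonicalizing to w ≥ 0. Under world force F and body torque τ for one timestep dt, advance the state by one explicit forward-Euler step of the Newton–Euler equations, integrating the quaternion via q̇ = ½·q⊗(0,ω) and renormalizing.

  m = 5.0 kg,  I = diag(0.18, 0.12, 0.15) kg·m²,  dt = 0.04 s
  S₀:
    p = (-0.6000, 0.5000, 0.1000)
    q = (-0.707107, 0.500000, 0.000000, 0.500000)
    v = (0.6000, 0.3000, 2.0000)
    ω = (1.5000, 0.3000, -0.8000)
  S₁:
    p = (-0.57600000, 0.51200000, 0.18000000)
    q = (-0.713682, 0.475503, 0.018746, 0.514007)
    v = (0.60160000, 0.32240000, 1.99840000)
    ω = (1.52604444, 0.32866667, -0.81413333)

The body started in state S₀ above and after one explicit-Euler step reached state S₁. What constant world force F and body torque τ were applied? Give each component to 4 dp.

F = (0.2000, 2.8000, -0.2000)
τ = (0.1100, 0.0500, -0.0800)

v₁ − v₀ = (0.00160000, 0.02240000, -0.00160000)
m·(v₁−v₀)/dt = (0.2000, 2.8000, -0.2000)
Δω = ω₁−ω₀ = (0.02604444, 0.02866667, -0.01413333)
gyro term ω₀×Iω₀ = (-0.0072, -0.0360, -0.0270)
τ = I·(Δω/dt) + ω₀×(Iω₀) = (0.1100, 0.0500, -0.0800)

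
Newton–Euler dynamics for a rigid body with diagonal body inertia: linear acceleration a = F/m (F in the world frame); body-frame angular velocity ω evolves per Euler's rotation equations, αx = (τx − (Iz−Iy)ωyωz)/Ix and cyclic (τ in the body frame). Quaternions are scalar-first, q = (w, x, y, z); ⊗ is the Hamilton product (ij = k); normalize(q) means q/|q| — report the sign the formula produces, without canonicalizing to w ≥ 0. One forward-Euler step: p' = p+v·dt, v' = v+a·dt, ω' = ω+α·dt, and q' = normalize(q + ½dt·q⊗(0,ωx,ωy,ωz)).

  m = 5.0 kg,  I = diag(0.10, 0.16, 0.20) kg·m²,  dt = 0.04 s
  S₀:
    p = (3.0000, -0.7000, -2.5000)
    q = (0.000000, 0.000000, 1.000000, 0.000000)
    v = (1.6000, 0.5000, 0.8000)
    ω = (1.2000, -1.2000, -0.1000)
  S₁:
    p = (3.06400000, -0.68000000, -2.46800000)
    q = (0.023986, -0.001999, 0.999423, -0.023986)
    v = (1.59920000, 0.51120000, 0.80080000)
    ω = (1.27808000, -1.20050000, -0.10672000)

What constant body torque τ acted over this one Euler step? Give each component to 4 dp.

τ = (0.2000, 0.0100, -0.1200)

Δω = ω₁−ω₀ = (0.07808000, -0.00050000, -0.00672000)
gyro term ω₀×Iω₀ = (0.0048, 0.0120, -0.0864)
applied torque τ = (0.2000, 0.0100, -0.1200)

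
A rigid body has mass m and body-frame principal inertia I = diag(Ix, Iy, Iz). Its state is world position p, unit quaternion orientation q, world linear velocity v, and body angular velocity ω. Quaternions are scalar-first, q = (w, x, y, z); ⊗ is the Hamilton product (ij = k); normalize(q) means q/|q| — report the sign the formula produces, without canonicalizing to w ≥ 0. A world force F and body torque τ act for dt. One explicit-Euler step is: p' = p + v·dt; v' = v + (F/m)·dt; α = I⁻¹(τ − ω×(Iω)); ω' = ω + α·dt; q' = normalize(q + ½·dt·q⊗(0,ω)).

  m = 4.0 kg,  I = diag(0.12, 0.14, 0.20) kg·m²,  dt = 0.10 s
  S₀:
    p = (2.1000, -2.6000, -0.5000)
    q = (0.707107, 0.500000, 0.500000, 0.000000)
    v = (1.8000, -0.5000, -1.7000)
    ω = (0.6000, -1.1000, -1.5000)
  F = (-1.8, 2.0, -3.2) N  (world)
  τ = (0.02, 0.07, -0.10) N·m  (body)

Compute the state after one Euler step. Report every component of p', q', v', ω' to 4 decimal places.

p' = (2.2800, -2.6500, -0.6700)
q' = (0.7162, 0.4814, 0.4962, -0.0951)
v' = (1.7550, -0.4500, -1.7800)
ω' = (0.5342, -1.1014, -1.5434)

ω×(Iω) gyroscopic = (0.0990, 0.0720, -0.0132)
angular accel α = (-0.6583, -0.0143, -0.4340)
ω + α·dt = (0.5342, -1.1014, -1.5434)
2q̇ = q⊗(0,ω) = (0.2500000, -0.3257358, -0.0278177, -1.9106605)
q + ½dt·q⊗(0,ω), renormalized = (0.7162, 0.4814, 0.4962, -0.0951)
a = (-0.4500, 0.5000, -0.8000)
new position p' = (2.2800, -2.6500, -0.6700)
new velocity v' = (1.7550, -0.4500, -1.7800)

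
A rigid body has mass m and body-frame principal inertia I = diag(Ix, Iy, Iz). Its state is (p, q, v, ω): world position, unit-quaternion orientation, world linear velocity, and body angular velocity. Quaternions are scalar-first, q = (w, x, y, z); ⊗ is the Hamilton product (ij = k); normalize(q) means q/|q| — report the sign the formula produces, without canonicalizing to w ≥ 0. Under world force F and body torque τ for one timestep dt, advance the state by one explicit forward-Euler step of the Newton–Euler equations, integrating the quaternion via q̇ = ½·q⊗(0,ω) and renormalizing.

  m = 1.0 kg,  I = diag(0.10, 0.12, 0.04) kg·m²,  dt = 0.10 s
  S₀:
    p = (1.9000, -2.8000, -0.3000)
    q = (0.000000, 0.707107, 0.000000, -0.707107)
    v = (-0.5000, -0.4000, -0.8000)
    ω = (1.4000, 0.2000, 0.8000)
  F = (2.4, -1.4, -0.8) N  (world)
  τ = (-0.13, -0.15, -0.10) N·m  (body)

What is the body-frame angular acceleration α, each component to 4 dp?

gyro term ω×Iω = (-0.0128, 0.0672, 0.0056)
α = I⁻¹(τ − ω×Iω) = (-1.1720, -1.8100, -2.6400)

α = (-1.1720, -1.8100, -2.6400)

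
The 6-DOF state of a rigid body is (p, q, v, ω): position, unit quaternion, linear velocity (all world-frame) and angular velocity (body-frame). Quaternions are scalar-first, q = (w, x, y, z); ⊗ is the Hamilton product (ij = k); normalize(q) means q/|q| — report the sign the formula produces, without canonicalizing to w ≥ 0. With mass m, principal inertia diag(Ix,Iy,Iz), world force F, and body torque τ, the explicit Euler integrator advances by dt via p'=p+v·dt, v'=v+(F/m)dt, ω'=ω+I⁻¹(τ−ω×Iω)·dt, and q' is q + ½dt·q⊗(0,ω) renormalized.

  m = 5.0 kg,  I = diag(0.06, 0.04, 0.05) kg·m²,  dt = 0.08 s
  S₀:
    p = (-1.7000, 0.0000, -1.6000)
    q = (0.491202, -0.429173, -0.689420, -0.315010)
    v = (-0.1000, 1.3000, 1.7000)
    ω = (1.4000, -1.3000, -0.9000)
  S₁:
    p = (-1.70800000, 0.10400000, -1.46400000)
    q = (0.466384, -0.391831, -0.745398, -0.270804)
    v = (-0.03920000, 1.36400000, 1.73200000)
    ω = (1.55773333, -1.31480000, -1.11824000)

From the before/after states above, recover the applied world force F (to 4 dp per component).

F = (3.8000, 4.0000, 2.0000)

velocity change Δv = (0.06080000, 0.06400000, 0.03200000)
applied force F = (3.8000, 4.0000, 2.0000)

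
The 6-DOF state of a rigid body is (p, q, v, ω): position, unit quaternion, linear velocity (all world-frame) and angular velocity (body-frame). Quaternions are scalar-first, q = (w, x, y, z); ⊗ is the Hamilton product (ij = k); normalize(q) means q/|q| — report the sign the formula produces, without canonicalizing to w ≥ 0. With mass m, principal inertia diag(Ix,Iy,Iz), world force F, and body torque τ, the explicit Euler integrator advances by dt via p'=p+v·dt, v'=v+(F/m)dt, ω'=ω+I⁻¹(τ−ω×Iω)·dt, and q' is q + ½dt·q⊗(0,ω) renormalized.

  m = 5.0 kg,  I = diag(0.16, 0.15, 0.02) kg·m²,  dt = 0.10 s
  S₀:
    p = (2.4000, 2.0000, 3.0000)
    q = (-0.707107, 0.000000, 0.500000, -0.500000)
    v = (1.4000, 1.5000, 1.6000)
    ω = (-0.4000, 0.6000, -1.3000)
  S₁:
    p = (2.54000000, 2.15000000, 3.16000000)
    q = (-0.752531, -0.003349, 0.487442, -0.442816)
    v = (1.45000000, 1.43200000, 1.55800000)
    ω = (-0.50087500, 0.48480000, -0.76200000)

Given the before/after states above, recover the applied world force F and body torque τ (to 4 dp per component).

Δω = ω₁−ω₀ = (-0.10087500, -0.11520000, 0.53800000)
precession coupling = (0.1014, 0.0728, 0.0024)
τ = I·(Δω/dt) + ω₀×(Iω₀) = (-0.0600, -0.1000, 0.1100)
v₁ − v₀ = (0.05000000, -0.06800000, -0.04200000)
applied force F = (2.5000, -3.4000, -2.1000)

F = (2.5000, -3.4000, -2.1000)
τ = (-0.0600, -0.1000, 0.1100)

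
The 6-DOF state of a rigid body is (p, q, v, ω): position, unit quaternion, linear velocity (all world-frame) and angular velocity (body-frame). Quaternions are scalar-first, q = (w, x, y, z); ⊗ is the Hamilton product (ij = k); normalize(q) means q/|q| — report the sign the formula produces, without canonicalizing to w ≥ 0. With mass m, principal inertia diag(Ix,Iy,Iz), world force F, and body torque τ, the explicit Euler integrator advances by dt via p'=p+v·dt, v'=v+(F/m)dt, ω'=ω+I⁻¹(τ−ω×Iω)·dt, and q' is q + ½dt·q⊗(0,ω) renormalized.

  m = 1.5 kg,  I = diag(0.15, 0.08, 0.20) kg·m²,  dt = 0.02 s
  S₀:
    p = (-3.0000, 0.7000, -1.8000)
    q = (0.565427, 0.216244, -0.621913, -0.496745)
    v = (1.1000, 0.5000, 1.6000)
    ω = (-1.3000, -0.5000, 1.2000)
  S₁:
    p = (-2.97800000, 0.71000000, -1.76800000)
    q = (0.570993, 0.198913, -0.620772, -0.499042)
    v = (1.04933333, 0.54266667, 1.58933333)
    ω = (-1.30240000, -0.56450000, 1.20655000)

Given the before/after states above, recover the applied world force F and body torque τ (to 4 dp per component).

Δv = v₁−v₀ = (-0.05066667, 0.04266667, -0.01066667)
applied force F = (-3.8000, 3.2000, -0.8000)
ω₁ − ω₀ = (-0.00240000, -0.06450000, 0.00655000)
τ = I·(Δω/dt) + ω₀×(Iω₀) = (-0.0900, -0.1800, 0.0200)

F = (-3.8000, 3.2000, -0.8000)
τ = (-0.0900, -0.1800, 0.0200)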